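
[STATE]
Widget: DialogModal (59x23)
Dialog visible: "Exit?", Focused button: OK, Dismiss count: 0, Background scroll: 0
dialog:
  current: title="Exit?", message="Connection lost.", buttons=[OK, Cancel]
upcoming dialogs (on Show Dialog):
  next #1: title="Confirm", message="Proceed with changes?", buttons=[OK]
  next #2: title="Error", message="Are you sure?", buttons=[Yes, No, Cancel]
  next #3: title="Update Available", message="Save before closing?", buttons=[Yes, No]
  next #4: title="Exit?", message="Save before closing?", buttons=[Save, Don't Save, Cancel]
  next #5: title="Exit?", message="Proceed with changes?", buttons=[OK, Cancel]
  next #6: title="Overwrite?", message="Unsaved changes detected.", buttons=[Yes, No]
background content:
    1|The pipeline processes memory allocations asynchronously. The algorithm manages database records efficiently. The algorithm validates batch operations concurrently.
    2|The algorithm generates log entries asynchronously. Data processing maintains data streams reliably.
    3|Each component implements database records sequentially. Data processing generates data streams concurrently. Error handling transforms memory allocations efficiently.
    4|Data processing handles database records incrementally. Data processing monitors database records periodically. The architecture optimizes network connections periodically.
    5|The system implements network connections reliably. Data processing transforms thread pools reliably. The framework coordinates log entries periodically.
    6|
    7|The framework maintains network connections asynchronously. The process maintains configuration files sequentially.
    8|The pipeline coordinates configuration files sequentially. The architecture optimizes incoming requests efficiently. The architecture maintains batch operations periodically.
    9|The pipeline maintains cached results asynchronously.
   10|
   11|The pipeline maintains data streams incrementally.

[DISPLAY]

The pipeline processes memory allocations asynchronously. T
The algorithm generates log entries asynchronously. Data pr
Each component implements database records sequentially. Da
Data processing handles database records incrementally. Dat
The system implements network connections reliably. Data pr
                                                           
The framework maintains network connections asynchronously.
The pipeline coordinates configuration files sequentially. 
The pipeline maintains cached results asynchronously.      
                   ┌──────────────────┐                    
The pipeline mainta│      Exit?       │rementally.         
                   │ Connection lost. │                    
                   │  [OK]  Cancel    │                    
                   └──────────────────┘                    
                                                           
                                                           
                                                           
                                                           
                                                           
                                                           
                                                           
                                                           
                                                           


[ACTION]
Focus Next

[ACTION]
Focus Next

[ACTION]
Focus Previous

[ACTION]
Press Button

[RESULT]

The pipeline processes memory allocations asynchronously. T
The algorithm generates log entries asynchronously. Data pr
Each component implements database records sequentially. Da
Data processing handles database records incrementally. Dat
The system implements network connections reliably. Data pr
                                                           
The framework maintains network connections asynchronously.
The pipeline coordinates configuration files sequentially. 
The pipeline maintains cached results asynchronously.      
                                                           
The pipeline maintains data streams incrementally.         
                                                           
                                                           
                                                           
                                                           
                                                           
                                                           
                                                           
                                                           
                                                           
                                                           
                                                           
                                                           


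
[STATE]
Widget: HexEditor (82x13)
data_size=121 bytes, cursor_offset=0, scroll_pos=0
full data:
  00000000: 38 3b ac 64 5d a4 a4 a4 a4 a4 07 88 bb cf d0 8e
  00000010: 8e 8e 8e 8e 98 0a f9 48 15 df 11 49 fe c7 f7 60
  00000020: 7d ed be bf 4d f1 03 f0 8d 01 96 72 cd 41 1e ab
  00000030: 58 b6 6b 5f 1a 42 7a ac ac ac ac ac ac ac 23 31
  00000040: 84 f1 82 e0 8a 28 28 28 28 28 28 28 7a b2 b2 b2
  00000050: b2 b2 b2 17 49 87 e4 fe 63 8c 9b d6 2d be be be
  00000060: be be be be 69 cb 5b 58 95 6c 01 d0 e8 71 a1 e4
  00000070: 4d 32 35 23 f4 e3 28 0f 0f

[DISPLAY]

00000000  38 3b ac 64 5d a4 a4 a4  a4 a4 07 88 bb cf d0 8e  |8;.d]...........|    
00000010  8e 8e 8e 8e 98 0a f9 48  15 df 11 49 fe c7 f7 60  |.......H...I...`|    
00000020  7d ed be bf 4d f1 03 f0  8d 01 96 72 cd 41 1e ab  |}...M......r.A..|    
00000030  58 b6 6b 5f 1a 42 7a ac  ac ac ac ac ac ac 23 31  |X.k_.Bz.......#1|    
00000040  84 f1 82 e0 8a 28 28 28  28 28 28 28 7a b2 b2 b2  |.....(((((((z...|    
00000050  b2 b2 b2 17 49 87 e4 fe  63 8c 9b d6 2d be be be  |....I...c...-...|    
00000060  be be be be 69 cb 5b 58  95 6c 01 d0 e8 71 a1 e4  |....i.[X.l...q..|    
00000070  4d 32 35 23 f4 e3 28 0f  0f                       |M25#..(..       |    
                                                                                  
                                                                                  
                                                                                  
                                                                                  
                                                                                  


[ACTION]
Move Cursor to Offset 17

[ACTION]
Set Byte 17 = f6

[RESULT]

00000000  38 3b ac 64 5d a4 a4 a4  a4 a4 07 88 bb cf d0 8e  |8;.d]...........|    
00000010  8e F6 8e 8e 98 0a f9 48  15 df 11 49 fe c7 f7 60  |.......H...I...`|    
00000020  7d ed be bf 4d f1 03 f0  8d 01 96 72 cd 41 1e ab  |}...M......r.A..|    
00000030  58 b6 6b 5f 1a 42 7a ac  ac ac ac ac ac ac 23 31  |X.k_.Bz.......#1|    
00000040  84 f1 82 e0 8a 28 28 28  28 28 28 28 7a b2 b2 b2  |.....(((((((z...|    
00000050  b2 b2 b2 17 49 87 e4 fe  63 8c 9b d6 2d be be be  |....I...c...-...|    
00000060  be be be be 69 cb 5b 58  95 6c 01 d0 e8 71 a1 e4  |....i.[X.l...q..|    
00000070  4d 32 35 23 f4 e3 28 0f  0f                       |M25#..(..       |    
                                                                                  
                                                                                  
                                                                                  
                                                                                  
                                                                                  


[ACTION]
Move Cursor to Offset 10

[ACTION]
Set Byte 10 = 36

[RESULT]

00000000  38 3b ac 64 5d a4 a4 a4  a4 a4 36 88 bb cf d0 8e  |8;.d].....6.....|    
00000010  8e f6 8e 8e 98 0a f9 48  15 df 11 49 fe c7 f7 60  |.......H...I...`|    
00000020  7d ed be bf 4d f1 03 f0  8d 01 96 72 cd 41 1e ab  |}...M......r.A..|    
00000030  58 b6 6b 5f 1a 42 7a ac  ac ac ac ac ac ac 23 31  |X.k_.Bz.......#1|    
00000040  84 f1 82 e0 8a 28 28 28  28 28 28 28 7a b2 b2 b2  |.....(((((((z...|    
00000050  b2 b2 b2 17 49 87 e4 fe  63 8c 9b d6 2d be be be  |....I...c...-...|    
00000060  be be be be 69 cb 5b 58  95 6c 01 d0 e8 71 a1 e4  |....i.[X.l...q..|    
00000070  4d 32 35 23 f4 e3 28 0f  0f                       |M25#..(..       |    
                                                                                  
                                                                                  
                                                                                  
                                                                                  
                                                                                  


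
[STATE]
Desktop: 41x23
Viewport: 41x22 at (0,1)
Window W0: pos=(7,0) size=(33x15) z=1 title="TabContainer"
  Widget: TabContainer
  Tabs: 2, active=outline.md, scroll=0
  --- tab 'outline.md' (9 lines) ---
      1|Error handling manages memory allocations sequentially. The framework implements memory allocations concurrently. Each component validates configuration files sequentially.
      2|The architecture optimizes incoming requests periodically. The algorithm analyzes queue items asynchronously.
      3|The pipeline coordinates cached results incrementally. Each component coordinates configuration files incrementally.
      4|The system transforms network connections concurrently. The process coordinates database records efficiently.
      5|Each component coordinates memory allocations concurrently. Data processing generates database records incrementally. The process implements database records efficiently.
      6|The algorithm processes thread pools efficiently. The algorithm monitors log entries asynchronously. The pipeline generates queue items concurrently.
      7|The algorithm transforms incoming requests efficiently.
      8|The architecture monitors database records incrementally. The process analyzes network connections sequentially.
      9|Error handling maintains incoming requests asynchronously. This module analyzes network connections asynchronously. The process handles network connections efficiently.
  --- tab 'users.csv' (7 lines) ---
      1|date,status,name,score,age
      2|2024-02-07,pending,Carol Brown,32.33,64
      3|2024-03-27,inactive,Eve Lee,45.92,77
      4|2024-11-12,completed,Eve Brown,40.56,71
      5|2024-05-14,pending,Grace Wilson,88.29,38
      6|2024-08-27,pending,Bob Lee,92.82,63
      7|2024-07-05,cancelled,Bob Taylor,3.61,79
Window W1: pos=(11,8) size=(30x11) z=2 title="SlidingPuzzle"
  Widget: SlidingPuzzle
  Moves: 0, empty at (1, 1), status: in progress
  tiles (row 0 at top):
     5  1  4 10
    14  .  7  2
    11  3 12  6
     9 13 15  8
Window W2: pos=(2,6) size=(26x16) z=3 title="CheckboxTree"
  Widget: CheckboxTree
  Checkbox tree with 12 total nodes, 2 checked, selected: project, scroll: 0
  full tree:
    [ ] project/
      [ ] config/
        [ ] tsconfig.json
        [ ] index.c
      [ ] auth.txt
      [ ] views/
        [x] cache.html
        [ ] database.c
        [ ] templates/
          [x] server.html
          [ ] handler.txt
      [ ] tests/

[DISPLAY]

       ┃ TabContainer                  ┃ 
       ┠───────────────────────────────┨ 
       ┃[outline.md]│ users.csv        ┃ 
       ┃───────────────────────────────┃ 
       ┃Error handling manages memory a┃ 
  ┏━━━━━━━━━━━━━━━━━━━━━━━━┓imizes inco┃ 
  ┃ CheckboxTree           ┃ates cached┃ 
  ┠────────────────────────┨━━━━━━━━━━━━┓
  ┃>[-] project/           ┃            ┃
  ┃   [ ] config/          ┃────────────┨
  ┃     [ ] tsconfig.json  ┃────┐       ┃
  ┃     [ ] index.c        ┃ 10 │       ┃
  ┃   [ ] auth.txt         ┃────┤       ┃
  ┃   [-] views/           ┃  2 │       ┃
  ┃     [x] cache.html     ┃────┤       ┃
  ┃     [ ] database.c     ┃  6 │       ┃
  ┃     [-] templates/     ┃────┤       ┃
  ┃       [x] server.html  ┃━━━━━━━━━━━━┛
  ┃       [ ] handler.txt  ┃             
  ┃   [ ] tests/           ┃             
  ┗━━━━━━━━━━━━━━━━━━━━━━━━┛             
                                         


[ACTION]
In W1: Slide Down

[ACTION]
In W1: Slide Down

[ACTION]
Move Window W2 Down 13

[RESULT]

       ┃ TabContainer                  ┃ 
       ┠───────────────────────────────┨ 
       ┃[outline.md]│ users.csv        ┃ 
       ┃───────────────────────────────┃ 
       ┃Error handling manages memory a┃ 
       ┃The architecture optimizes inco┃ 
  ┏━━━━━━━━━━━━━━━━━━━━━━━━┓ates cached┃ 
  ┃ CheckboxTree           ┃━━━━━━━━━━━━┓
  ┠────────────────────────┨            ┃
  ┃>[-] project/           ┃────────────┨
  ┃   [ ] config/          ┃────┐       ┃
  ┃     [ ] tsconfig.json  ┃ 10 │       ┃
  ┃     [ ] index.c        ┃────┤       ┃
  ┃   [ ] auth.txt         ┃  2 │       ┃
  ┃   [-] views/           ┃────┤       ┃
  ┃     [x] cache.html     ┃  6 │       ┃
  ┃     [ ] database.c     ┃────┤       ┃
  ┃     [-] templates/     ┃━━━━━━━━━━━━┛
  ┃       [x] server.html  ┃             
  ┃       [ ] handler.txt  ┃             
  ┃   [ ] tests/           ┃             
  ┗━━━━━━━━━━━━━━━━━━━━━━━━┛             


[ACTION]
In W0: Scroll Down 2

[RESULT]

       ┃ TabContainer                  ┃ 
       ┠───────────────────────────────┨ 
       ┃[outline.md]│ users.csv        ┃ 
       ┃───────────────────────────────┃ 
       ┃The pipeline coordinates cached┃ 
       ┃The system transforms network c┃ 
  ┏━━━━━━━━━━━━━━━━━━━━━━━━┓inates memo┃ 
  ┃ CheckboxTree           ┃━━━━━━━━━━━━┓
  ┠────────────────────────┨            ┃
  ┃>[-] project/           ┃────────────┨
  ┃   [ ] config/          ┃────┐       ┃
  ┃     [ ] tsconfig.json  ┃ 10 │       ┃
  ┃     [ ] index.c        ┃────┤       ┃
  ┃   [ ] auth.txt         ┃  2 │       ┃
  ┃   [-] views/           ┃────┤       ┃
  ┃     [x] cache.html     ┃  6 │       ┃
  ┃     [ ] database.c     ┃────┤       ┃
  ┃     [-] templates/     ┃━━━━━━━━━━━━┛
  ┃       [x] server.html  ┃             
  ┃       [ ] handler.txt  ┃             
  ┃   [ ] tests/           ┃             
  ┗━━━━━━━━━━━━━━━━━━━━━━━━┛             


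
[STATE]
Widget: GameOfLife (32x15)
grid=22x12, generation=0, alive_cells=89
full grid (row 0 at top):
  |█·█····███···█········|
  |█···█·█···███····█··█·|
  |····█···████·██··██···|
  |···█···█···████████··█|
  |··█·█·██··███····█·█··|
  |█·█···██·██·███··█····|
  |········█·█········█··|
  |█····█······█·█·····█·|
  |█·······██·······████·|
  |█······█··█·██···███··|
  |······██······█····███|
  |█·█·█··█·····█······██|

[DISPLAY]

Gen: 0                          
█·█····███···█········          
█···█·█···███····█··█·          
····█···████·██··██···          
···█···█···████████··█          
··█·█·██··███····█·█··          
█·█···██·██·███··█····          
········█·█········█··          
█····█······█·█·····█·          
█·······██·······████·          
█······█··█·██···███··          
······██······█····███          
█·█·█··█·····█······██          
                                
                                


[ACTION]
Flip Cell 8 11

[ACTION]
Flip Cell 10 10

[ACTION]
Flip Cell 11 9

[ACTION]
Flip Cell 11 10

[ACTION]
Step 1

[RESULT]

Gen: 1                          
·█·····██████·········          
·█·█·█········█··██···          
···███·███·········█··          
···█████·······█···█··          
·██··█···█············          
·█·█·██·····██········          
·█····███·█·█·█·······          
········█·██········█·          
██······████·····█··█·          
······██··█·██···█···█          
·█····██··█·█·█······█          
······█████········█·█          
                                
                                


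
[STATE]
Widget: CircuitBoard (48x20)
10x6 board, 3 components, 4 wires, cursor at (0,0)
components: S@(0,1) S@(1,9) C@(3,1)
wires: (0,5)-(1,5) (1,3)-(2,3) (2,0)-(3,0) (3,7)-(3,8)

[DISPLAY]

   0 1 2 3 4 5 6 7 8 9                          
0  [.]  S               ·                       
                        │                       
1               ·       ·               S       
                │                               
2   ·           ·                               
    │                                           
3   ·   C                       · ─ ·           
                                                
4                                               
                                                
5                                               
Cursor: (0,0)                                   
                                                
                                                
                                                
                                                
                                                
                                                
                                                


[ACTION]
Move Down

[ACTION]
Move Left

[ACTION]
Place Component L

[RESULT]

   0 1 2 3 4 5 6 7 8 9                          
0       S               ·                       
                        │                       
1  [L]          ·       ·               S       
                │                               
2   ·           ·                               
    │                                           
3   ·   C                       · ─ ·           
                                                
4                                               
                                                
5                                               
Cursor: (1,0)                                   
                                                
                                                
                                                
                                                
                                                
                                                
                                                


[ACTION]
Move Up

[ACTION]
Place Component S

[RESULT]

   0 1 2 3 4 5 6 7 8 9                          
0  [S]  S               ·                       
                        │                       
1   L           ·       ·               S       
                │                               
2   ·           ·                               
    │                                           
3   ·   C                       · ─ ·           
                                                
4                                               
                                                
5                                               
Cursor: (0,0)                                   
                                                
                                                
                                                
                                                
                                                
                                                
                                                


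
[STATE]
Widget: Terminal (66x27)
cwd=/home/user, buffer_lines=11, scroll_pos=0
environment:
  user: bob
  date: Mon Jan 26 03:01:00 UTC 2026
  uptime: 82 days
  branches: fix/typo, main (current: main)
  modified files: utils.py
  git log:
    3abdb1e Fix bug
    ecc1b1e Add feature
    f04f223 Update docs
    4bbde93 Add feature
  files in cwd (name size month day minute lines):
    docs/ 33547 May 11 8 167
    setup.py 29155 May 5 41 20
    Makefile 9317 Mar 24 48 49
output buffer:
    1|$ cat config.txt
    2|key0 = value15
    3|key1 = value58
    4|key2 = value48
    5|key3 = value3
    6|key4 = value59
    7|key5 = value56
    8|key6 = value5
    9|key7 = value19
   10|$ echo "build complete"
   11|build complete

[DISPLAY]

$ cat config.txt                                                  
key0 = value15                                                    
key1 = value58                                                    
key2 = value48                                                    
key3 = value3                                                     
key4 = value59                                                    
key5 = value56                                                    
key6 = value5                                                     
key7 = value19                                                    
$ echo "build complete"                                           
build complete                                                    
$ █                                                               
                                                                  
                                                                  
                                                                  
                                                                  
                                                                  
                                                                  
                                                                  
                                                                  
                                                                  
                                                                  
                                                                  
                                                                  
                                                                  
                                                                  
                                                                  


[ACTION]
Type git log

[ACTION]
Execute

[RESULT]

$ cat config.txt                                                  
key0 = value15                                                    
key1 = value58                                                    
key2 = value48                                                    
key3 = value3                                                     
key4 = value59                                                    
key5 = value56                                                    
key6 = value5                                                     
key7 = value19                                                    
$ echo "build complete"                                           
build complete                                                    
$ git log                                                         
3abdb1e Fix bug                                                   
ecc1b1e Add feature                                               
f04f223 Update docs                                               
4bbde93 Add feature                                               
$ █                                                               
                                                                  
                                                                  
                                                                  
                                                                  
                                                                  
                                                                  
                                                                  
                                                                  
                                                                  
                                                                  


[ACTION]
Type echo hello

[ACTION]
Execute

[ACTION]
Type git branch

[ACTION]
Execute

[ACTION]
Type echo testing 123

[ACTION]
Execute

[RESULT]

$ cat config.txt                                                  
key0 = value15                                                    
key1 = value58                                                    
key2 = value48                                                    
key3 = value3                                                     
key4 = value59                                                    
key5 = value56                                                    
key6 = value5                                                     
key7 = value19                                                    
$ echo "build complete"                                           
build complete                                                    
$ git log                                                         
3abdb1e Fix bug                                                   
ecc1b1e Add feature                                               
f04f223 Update docs                                               
4bbde93 Add feature                                               
$ echo hello                                                      
hello                                                             
$ git branch                                                      
  fix/typo                                                        
* main                                                            
$ echo testing 123                                                
testing 123                                                       
$ █                                                               
                                                                  
                                                                  
                                                                  


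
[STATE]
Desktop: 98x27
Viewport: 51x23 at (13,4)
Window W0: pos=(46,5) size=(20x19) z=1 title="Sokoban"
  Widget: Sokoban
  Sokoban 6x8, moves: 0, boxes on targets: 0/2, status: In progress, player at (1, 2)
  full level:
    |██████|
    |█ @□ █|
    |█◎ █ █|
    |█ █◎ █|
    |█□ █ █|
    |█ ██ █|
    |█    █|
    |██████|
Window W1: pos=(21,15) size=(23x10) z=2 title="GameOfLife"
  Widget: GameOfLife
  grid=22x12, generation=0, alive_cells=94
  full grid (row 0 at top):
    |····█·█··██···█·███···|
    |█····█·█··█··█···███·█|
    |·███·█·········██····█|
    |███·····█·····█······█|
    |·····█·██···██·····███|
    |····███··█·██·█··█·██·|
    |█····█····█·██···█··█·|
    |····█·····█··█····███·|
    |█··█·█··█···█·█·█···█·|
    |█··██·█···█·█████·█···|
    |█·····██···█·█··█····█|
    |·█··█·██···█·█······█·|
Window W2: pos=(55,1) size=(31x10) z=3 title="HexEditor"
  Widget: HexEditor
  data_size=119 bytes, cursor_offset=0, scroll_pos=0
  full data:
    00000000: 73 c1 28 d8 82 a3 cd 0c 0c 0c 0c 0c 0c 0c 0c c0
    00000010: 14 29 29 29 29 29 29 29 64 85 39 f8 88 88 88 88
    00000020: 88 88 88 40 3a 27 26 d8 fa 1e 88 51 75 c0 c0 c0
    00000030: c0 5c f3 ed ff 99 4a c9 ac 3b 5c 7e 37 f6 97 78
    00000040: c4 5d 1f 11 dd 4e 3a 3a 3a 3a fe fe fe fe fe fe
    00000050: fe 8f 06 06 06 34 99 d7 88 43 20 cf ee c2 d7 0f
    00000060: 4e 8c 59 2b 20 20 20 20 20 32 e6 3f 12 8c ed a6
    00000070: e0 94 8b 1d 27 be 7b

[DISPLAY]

                                          ┃00000000
                                 ┏━━━━━━━━┃00000010
                                 ┃ Sokoban┃00000020
                                 ┠────────┃00000030
                                 ┃██████  ┃00000040
                                 ┃█ @□ █  ┃00000050
                                 ┃█◎ █ █  ┗━━━━━━━━
                                 ┃█ █◎ █           
                                 ┃█□ █ █           
                                 ┃█ ██ █           
                                 ┃█    █           
        ┏━━━━━━━━━━━━━━━━━━━━━┓  ┃██████           
        ┃ GameOfLife          ┃  ┃Moves: 0  0/2    
        ┠─────────────────────┨  ┃                 
        ┃Gen: 0               ┃  ┃                 
        ┃███·····█·····█······┃  ┃                 
        ┃·····█·██···██·····██┃  ┃                 
        ┃····███··█·██·█··█·██┃  ┃                 
        ┃█····█····█·██···█··█┃  ┃                 
        ┃····█·····█··█····███┃  ┗━━━━━━━━━━━━━━━━━
        ┗━━━━━━━━━━━━━━━━━━━━━┛                    
                                                   
                                                   


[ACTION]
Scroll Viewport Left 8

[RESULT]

                                                  ┃
                                         ┏━━━━━━━━┃
                                         ┃ Sokoban┃
                                         ┠────────┃
                                         ┃██████  ┃
                                         ┃█ @□ █  ┃
                                         ┃█◎ █ █  ┗
                                         ┃█ █◎ █   
                                         ┃█□ █ █   
                                         ┃█ ██ █   
                                         ┃█    █   
                ┏━━━━━━━━━━━━━━━━━━━━━┓  ┃██████   
                ┃ GameOfLife          ┃  ┃Moves: 0 
                ┠─────────────────────┨  ┃         
                ┃Gen: 0               ┃  ┃         
                ┃███·····█·····█······┃  ┃         
                ┃·····█·██···██·····██┃  ┃         
                ┃····███··█·██·█··█·██┃  ┃         
                ┃█····█····█·██···█··█┃  ┃         
                ┃····█·····█··█····███┃  ┗━━━━━━━━━
                ┗━━━━━━━━━━━━━━━━━━━━━┛            
                                                   
                                                   


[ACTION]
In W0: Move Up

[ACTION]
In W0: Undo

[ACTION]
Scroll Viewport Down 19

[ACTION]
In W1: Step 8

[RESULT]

                                                  ┃
                                         ┏━━━━━━━━┃
                                         ┃ Sokoban┃
                                         ┠────────┃
                                         ┃██████  ┃
                                         ┃█ @□ █  ┃
                                         ┃█◎ █ █  ┗
                                         ┃█ █◎ █   
                                         ┃█□ █ █   
                                         ┃█ ██ █   
                                         ┃█    █   
                ┏━━━━━━━━━━━━━━━━━━━━━┓  ┃██████   
                ┃ GameOfLife          ┃  ┃Moves: 0 
                ┠─────────────────────┨  ┃         
                ┃Gen: 8               ┃  ┃         
                ┃··········█··█··██···┃  ┃         
                ┃·········██····██····┃  ┃         
                ┃···██··████···██····█┃  ┃         
                ┃···█·····█··█·█·····█┃  ┃         
                ┃···█·█···█··█·█······┃  ┗━━━━━━━━━
                ┗━━━━━━━━━━━━━━━━━━━━━┛            
                                                   
                                                   


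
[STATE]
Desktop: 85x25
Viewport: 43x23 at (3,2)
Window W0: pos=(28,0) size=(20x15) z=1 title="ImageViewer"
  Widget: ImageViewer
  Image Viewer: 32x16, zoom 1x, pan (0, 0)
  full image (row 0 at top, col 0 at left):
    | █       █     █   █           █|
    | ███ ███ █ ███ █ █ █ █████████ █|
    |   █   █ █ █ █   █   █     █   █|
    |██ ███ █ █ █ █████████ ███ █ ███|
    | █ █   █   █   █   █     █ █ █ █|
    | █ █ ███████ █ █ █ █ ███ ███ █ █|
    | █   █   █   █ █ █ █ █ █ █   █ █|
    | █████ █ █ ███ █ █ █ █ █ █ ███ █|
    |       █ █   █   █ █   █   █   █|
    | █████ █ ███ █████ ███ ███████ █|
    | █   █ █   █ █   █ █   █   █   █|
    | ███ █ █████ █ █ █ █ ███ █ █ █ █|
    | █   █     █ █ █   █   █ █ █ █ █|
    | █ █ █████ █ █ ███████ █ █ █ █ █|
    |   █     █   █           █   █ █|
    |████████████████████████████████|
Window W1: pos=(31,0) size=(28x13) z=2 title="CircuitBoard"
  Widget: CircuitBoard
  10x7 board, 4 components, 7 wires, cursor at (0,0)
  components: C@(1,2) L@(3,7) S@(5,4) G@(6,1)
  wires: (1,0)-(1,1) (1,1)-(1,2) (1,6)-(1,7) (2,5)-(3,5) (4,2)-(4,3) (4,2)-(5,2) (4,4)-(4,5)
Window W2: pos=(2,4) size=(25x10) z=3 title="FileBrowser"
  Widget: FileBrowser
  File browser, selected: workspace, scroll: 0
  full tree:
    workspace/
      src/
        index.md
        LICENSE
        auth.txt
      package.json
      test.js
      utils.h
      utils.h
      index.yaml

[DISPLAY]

                         ┠──┠──────────────
                         ┃ █┃   0 1 2 3 4 5
━━━━━━━━━━━━━━━━━━━━━━━┓ ┃ █┃0  [.]        
 FileBrowser           ┃ ┃  ┃              
───────────────────────┨ ┃██┃1   · ─ · ─ C 
> [-] workspace/       ┃ ┃ █┃              
    [+] src/           ┃ ┃ █┃2             
    package.json       ┃ ┃ █┃              
    test.js            ┃ ┃ █┃3             
    utils.h            ┃ ┃  ┃              
    utils.h            ┃ ┃ █┗━━━━━━━━━━━━━━
━━━━━━━━━━━━━━━━━━━━━━━┛ ┃ █   █ █   █ █   
                         ┗━━━━━━━━━━━━━━━━━
                                           
                                           
                                           
                                           
                                           
                                           
                                           
                                           
                                           
                                           


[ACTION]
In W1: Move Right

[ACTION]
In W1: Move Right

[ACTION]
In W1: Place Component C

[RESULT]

                         ┠──┠──────────────
                         ┃ █┃   0 1 2 3 4 5
━━━━━━━━━━━━━━━━━━━━━━━┓ ┃ █┃0          [C]
 FileBrowser           ┃ ┃  ┃              
───────────────────────┨ ┃██┃1   · ─ · ─ C 
> [-] workspace/       ┃ ┃ █┃              
    [+] src/           ┃ ┃ █┃2             
    package.json       ┃ ┃ █┃              
    test.js            ┃ ┃ █┃3             
    utils.h            ┃ ┃  ┃              
    utils.h            ┃ ┃ █┗━━━━━━━━━━━━━━
━━━━━━━━━━━━━━━━━━━━━━━┛ ┃ █   █ █   █ █   
                         ┗━━━━━━━━━━━━━━━━━
                                           
                                           
                                           
                                           
                                           
                                           
                                           
                                           
                                           
                                           


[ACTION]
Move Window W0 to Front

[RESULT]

                         ┠─────────────────
                         ┃ █       █     █ 
━━━━━━━━━━━━━━━━━━━━━━━┓ ┃ ███ ███ █ ███ █ 
 FileBrowser           ┃ ┃   █   █ █ █ █   
───────────────────────┨ ┃██ ███ █ █ █ ████
> [-] workspace/       ┃ ┃ █ █   █   █   █ 
    [+] src/           ┃ ┃ █ █ ███████ █ █ 
    package.json       ┃ ┃ █   █   █   █ █ 
    test.js            ┃ ┃ █████ █ █ ███ █ 
    utils.h            ┃ ┃       █ █   █   
    utils.h            ┃ ┃ █████ █ ███ ████
━━━━━━━━━━━━━━━━━━━━━━━┛ ┃ █   █ █   █ █   
                         ┗━━━━━━━━━━━━━━━━━
                                           
                                           
                                           
                                           
                                           
                                           
                                           
                                           
                                           
                                           


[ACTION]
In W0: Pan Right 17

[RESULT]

                         ┠─────────────────
                         ┃  █           █  
━━━━━━━━━━━━━━━━━━━━━━━┓ ┃█ █ █████████ █  
 FileBrowser           ┃ ┃█   █     █   █  
───────────────────────┨ ┃█████ ███ █ ███  
> [-] workspace/       ┃ ┃  █     █ █ █ █  
    [+] src/           ┃ ┃█ █ ███ ███ █ █  
    package.json       ┃ ┃█ █ █ █ █   █ █  
    test.js            ┃ ┃█ █ █ █ █ ███ █  
    utils.h            ┃ ┃█ █   █   █   █  
    utils.h            ┃ ┃█ ███ ███████ █  
━━━━━━━━━━━━━━━━━━━━━━━┛ ┃█ █   █   █   █  
                         ┗━━━━━━━━━━━━━━━━━
                                           
                                           
                                           
                                           
                                           
                                           
                                           
                                           
                                           
                                           
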